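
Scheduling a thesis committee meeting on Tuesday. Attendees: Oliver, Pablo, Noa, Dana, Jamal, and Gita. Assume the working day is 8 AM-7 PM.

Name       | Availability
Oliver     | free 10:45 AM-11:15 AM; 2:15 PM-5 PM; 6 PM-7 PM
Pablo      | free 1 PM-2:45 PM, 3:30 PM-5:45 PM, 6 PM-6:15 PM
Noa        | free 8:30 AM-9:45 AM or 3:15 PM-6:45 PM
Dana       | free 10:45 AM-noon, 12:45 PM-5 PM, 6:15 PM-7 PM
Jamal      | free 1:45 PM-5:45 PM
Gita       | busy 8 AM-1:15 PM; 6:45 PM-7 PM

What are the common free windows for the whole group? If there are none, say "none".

15:30-17:00

Oliver free: 10:45-11:15, 14:15-17:00, 18:00-19:00.
Pablo free: 13:00-14:45, 15:30-17:45, 18:00-18:15.
Noa free: 08:30-09:45, 15:15-18:45.
Dana free: 10:45-12:00, 12:45-17:00, 18:15-19:00.
Jamal free: 13:45-17:45.
Gita free: 13:15-18:45 (invert busy blocks within the working day).
Oliver ∩ Pablo: 14:15-14:45, 15:30-17:00, 18:00-18:15.
Oliver ∩ Pablo ∩ Noa: 15:30-17:00, 18:00-18:15.
Oliver ∩ Pablo ∩ Noa ∩ Dana: 15:30-17:00.
Oliver ∩ Pablo ∩ Noa ∩ Dana ∩ Jamal: 15:30-17:00.
Oliver ∩ Pablo ∩ Noa ∩ Dana ∩ Jamal ∩ Gita: 15:30-17:00.
So the common availability across everyone is 15:30-17:00.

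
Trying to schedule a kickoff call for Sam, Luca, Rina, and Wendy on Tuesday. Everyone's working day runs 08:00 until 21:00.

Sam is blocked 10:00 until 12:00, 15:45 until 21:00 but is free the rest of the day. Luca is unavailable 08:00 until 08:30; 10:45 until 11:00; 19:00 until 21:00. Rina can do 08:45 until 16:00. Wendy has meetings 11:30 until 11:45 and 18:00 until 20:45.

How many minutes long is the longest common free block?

Sam free: 08:00-10:00, 12:00-15:45 (invert busy blocks within the working day).
Luca free: 08:30-10:45, 11:00-19:00 (invert busy blocks within the working day).
Rina free: 08:45-16:00.
Wendy free: 08:00-11:30, 11:45-18:00, 20:45-21:00 (invert busy blocks within the working day).
Sam ∩ Luca: 08:30-10:00, 12:00-15:45.
Sam ∩ Luca ∩ Rina: 08:45-10:00, 12:00-15:45.
Sam ∩ Luca ∩ Rina ∩ Wendy: 08:45-10:00, 12:00-15:45.
The longest is 12:00-15:45 at 225 minutes.

225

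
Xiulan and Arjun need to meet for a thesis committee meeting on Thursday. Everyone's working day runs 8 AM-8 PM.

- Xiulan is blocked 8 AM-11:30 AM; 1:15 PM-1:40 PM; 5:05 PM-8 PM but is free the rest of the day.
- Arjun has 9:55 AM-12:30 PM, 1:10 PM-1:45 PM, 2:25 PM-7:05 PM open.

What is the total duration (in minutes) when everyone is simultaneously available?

Xiulan free: 11:30-13:15, 13:40-17:05 (invert busy blocks within the working day).
Arjun free: 09:55-12:30, 13:10-13:45, 14:25-19:05.
Xiulan ∩ Arjun: 11:30-12:30, 13:10-13:15, 13:40-13:45, 14:25-17:05.
Summing the common windows: 60 + 5 + 5 + 160 = 230 minutes.

230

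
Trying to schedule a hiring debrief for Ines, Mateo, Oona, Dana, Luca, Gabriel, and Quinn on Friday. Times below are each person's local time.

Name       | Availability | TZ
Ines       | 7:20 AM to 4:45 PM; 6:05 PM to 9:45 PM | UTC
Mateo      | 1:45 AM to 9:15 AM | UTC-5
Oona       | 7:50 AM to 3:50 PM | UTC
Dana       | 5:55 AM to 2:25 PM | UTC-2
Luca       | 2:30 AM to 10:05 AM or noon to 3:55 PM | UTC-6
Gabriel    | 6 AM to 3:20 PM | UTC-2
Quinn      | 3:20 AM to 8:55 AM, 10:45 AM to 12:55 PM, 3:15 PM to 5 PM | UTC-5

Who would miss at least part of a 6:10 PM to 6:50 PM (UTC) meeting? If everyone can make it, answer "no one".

Ines in UTC: 07:20-16:45, 18:05-21:45.
Mateo in UTC: 06:45-14:15 (add 5h to convert from UTC-5).
Oona in UTC: 07:50-15:50.
Dana in UTC: 07:55-16:25 (add 2h to convert from UTC-2).
Luca in UTC: 08:30-16:05, 18:00-21:55 (add 6h to convert from UTC-6).
Gabriel in UTC: 08:00-17:20 (add 2h to convert from UTC-2).
Quinn in UTC: 08:20-13:55, 15:45-17:55, 20:15-22:00 (add 5h to convert from UTC-5).
Ines: free for 18:10-18:50. Mateo: not fully free for 18:10-18:50. Oona: not fully free for 18:10-18:50. Dana: not fully free for 18:10-18:50. Luca: free for 18:10-18:50. Gabriel: not fully free for 18:10-18:50. Quinn: not fully free for 18:10-18:50.

Dana, Gabriel, Mateo, Oona, Quinn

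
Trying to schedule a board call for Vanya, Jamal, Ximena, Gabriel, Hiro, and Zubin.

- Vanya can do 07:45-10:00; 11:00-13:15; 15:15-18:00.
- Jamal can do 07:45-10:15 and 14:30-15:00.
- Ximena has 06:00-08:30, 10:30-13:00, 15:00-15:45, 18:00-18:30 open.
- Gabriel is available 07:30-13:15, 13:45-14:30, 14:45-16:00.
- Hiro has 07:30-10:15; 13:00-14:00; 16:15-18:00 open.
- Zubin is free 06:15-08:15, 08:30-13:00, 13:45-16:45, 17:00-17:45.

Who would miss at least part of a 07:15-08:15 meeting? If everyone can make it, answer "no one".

Vanya: not fully free for 07:15-08:15. Jamal: not fully free for 07:15-08:15. Ximena: free for 07:15-08:15. Gabriel: not fully free for 07:15-08:15. Hiro: not fully free for 07:15-08:15. Zubin: free for 07:15-08:15.

Gabriel, Hiro, Jamal, Vanya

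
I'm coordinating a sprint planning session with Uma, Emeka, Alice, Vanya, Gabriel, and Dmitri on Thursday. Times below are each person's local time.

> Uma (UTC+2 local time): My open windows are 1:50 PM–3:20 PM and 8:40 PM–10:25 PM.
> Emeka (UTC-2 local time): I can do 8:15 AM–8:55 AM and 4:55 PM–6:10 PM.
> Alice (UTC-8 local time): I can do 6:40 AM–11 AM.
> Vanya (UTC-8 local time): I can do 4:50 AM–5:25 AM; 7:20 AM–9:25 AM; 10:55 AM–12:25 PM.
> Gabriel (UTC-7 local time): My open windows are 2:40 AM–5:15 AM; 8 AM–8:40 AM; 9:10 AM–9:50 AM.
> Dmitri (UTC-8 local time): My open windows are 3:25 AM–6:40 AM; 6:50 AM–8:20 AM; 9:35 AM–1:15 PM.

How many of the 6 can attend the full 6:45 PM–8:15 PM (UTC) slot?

2

Uma in UTC: 11:50-13:20, 18:40-20:25 (subtract 2h to convert from UTC+2).
Emeka in UTC: 10:15-10:55, 18:55-20:10 (add 2h to convert from UTC-2).
Alice in UTC: 14:40-19:00 (add 8h to convert from UTC-8).
Vanya in UTC: 12:50-13:25, 15:20-17:25, 18:55-20:25 (add 8h to convert from UTC-8).
Gabriel in UTC: 09:40-12:15, 15:00-15:40, 16:10-16:50 (add 7h to convert from UTC-7).
Dmitri in UTC: 11:25-14:40, 14:50-16:20, 17:35-21:15 (add 8h to convert from UTC-8).
Uma and Dmitri can make the full 18:45-20:15 slot — that's 2.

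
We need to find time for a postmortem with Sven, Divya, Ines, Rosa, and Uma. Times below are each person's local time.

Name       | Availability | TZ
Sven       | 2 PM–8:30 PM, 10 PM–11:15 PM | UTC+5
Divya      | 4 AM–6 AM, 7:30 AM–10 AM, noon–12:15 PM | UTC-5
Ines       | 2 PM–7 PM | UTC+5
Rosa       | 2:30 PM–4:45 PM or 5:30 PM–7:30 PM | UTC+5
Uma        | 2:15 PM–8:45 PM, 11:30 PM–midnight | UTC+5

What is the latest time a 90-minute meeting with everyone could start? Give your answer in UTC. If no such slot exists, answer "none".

Sven in UTC: 09:00-15:30, 17:00-18:15 (subtract 5h to convert from UTC+5).
Divya in UTC: 09:00-11:00, 12:30-15:00, 17:00-17:15 (add 5h to convert from UTC-5).
Ines in UTC: 09:00-14:00 (subtract 5h to convert from UTC+5).
Rosa in UTC: 09:30-11:45, 12:30-14:30 (subtract 5h to convert from UTC+5).
Uma in UTC: 09:15-15:45, 18:30-19:00 (subtract 5h to convert from UTC+5).
Sven ∩ Divya: 09:00-11:00, 12:30-15:00, 17:00-17:15.
Sven ∩ Divya ∩ Ines: 09:00-11:00, 12:30-14:00.
Sven ∩ Divya ∩ Ines ∩ Rosa: 09:30-11:00, 12:30-14:00.
Sven ∩ Divya ∩ Ines ∩ Rosa ∩ Uma: 09:30-11:00, 12:30-14:00.
So the common availability across everyone is 09:30-11:00, 12:30-14:00.
The last common window of at least 90 minutes is 12:30-14:00; a 90-minute meeting can start as late as 12:30 and still end by 14:00.

12:30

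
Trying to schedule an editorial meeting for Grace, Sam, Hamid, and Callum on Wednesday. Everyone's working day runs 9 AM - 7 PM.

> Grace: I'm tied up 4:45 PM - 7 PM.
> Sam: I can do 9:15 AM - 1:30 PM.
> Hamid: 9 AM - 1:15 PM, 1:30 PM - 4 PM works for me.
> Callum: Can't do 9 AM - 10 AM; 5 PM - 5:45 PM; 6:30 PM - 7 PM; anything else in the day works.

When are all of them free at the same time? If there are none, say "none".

Grace free: 09:00-16:45 (invert busy blocks within the working day).
Sam free: 09:15-13:30.
Hamid free: 09:00-13:15, 13:30-16:00.
Callum free: 10:00-17:00, 17:45-18:30 (invert busy blocks within the working day).
Grace ∩ Sam: 09:15-13:30.
Grace ∩ Sam ∩ Hamid: 09:15-13:15.
Grace ∩ Sam ∩ Hamid ∩ Callum: 10:00-13:15.

10:00-13:15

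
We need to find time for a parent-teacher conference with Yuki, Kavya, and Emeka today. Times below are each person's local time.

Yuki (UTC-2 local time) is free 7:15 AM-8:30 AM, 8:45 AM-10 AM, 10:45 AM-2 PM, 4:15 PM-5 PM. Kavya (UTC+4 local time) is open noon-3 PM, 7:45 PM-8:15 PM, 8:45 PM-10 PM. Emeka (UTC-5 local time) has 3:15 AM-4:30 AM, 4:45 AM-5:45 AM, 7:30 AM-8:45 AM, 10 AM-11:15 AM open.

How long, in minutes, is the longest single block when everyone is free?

Yuki in UTC: 09:15-10:30, 10:45-12:00, 12:45-16:00, 18:15-19:00 (add 2h to convert from UTC-2).
Kavya in UTC: 08:00-11:00, 15:45-16:15, 16:45-18:00 (subtract 4h to convert from UTC+4).
Emeka in UTC: 08:15-09:30, 09:45-10:45, 12:30-13:45, 15:00-16:15 (add 5h to convert from UTC-5).
Yuki ∩ Kavya: 09:15-10:30, 10:45-11:00, 15:45-16:00.
Yuki ∩ Kavya ∩ Emeka: 09:15-09:30, 09:45-10:30, 15:45-16:00.
Those are the intersection windows.
The longest is 09:45-10:30 at 45 minutes.

45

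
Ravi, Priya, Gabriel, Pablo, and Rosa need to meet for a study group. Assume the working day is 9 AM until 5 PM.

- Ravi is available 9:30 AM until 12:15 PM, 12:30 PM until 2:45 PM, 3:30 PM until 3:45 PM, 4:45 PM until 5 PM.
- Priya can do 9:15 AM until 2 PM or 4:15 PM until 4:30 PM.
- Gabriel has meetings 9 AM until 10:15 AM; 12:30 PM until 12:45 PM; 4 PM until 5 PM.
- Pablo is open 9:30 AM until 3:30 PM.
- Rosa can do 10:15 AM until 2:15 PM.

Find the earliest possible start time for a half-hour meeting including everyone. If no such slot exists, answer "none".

Ravi free: 09:30-12:15, 12:30-14:45, 15:30-15:45, 16:45-17:00.
Priya free: 09:15-14:00, 16:15-16:30.
Gabriel free: 10:15-12:30, 12:45-16:00 (invert busy blocks within the working day).
Pablo free: 09:30-15:30.
Rosa free: 10:15-14:15.
Ravi ∩ Priya: 09:30-12:15, 12:30-14:00.
Ravi ∩ Priya ∩ Gabriel: 10:15-12:15, 12:45-14:00.
Ravi ∩ Priya ∩ Gabriel ∩ Pablo: 10:15-12:15, 12:45-14:00.
Ravi ∩ Priya ∩ Gabriel ∩ Pablo ∩ Rosa: 10:15-12:15, 12:45-14:00.
The first common window of at least 30 minutes is 10:15-12:15, so the earliest start is 10:15.

10:15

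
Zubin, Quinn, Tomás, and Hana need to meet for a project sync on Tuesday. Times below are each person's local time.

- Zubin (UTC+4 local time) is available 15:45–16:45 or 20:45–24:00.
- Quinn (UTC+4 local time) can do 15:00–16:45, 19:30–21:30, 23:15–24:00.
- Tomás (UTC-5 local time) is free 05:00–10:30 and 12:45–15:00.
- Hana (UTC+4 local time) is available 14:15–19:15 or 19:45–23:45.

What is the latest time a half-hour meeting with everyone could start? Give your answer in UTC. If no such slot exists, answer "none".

19:15

Zubin in UTC: 11:45-12:45, 16:45-20:00 (subtract 4h to convert from UTC+4).
Quinn in UTC: 11:00-12:45, 15:30-17:30, 19:15-20:00 (subtract 4h to convert from UTC+4).
Tomás in UTC: 10:00-15:30, 17:45-20:00 (add 5h to convert from UTC-5).
Hana in UTC: 10:15-15:15, 15:45-19:45 (subtract 4h to convert from UTC+4).
Zubin ∩ Quinn: 11:45-12:45, 16:45-17:30, 19:15-20:00.
Zubin ∩ Quinn ∩ Tomás: 11:45-12:45, 19:15-20:00.
Zubin ∩ Quinn ∩ Tomás ∩ Hana: 11:45-12:45, 19:15-19:45.
So the common availability across everyone is 11:45-12:45, 19:15-19:45.
The last common window of at least 30 minutes is 19:15-19:45; a 30-minute meeting can start as late as 19:15 and still end by 19:45.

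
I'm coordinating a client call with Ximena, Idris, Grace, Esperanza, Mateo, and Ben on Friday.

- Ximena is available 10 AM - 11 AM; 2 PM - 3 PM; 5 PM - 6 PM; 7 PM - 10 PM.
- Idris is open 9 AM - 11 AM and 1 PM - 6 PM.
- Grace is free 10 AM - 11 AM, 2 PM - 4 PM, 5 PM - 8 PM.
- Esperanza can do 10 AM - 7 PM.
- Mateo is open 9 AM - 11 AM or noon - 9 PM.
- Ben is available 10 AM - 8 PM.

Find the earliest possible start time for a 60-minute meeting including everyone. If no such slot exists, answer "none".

Ximena ∩ Idris: 10:00-11:00, 14:00-15:00, 17:00-18:00.
Ximena ∩ Idris ∩ Grace: 10:00-11:00, 14:00-15:00, 17:00-18:00.
Ximena ∩ Idris ∩ Grace ∩ Esperanza: 10:00-11:00, 14:00-15:00, 17:00-18:00.
Ximena ∩ Idris ∩ Grace ∩ Esperanza ∩ Mateo: 10:00-11:00, 14:00-15:00, 17:00-18:00.
Ximena ∩ Idris ∩ Grace ∩ Esperanza ∩ Mateo ∩ Ben: 10:00-11:00, 14:00-15:00, 17:00-18:00.
The first common window of at least 60 minutes is 10:00-11:00, so the earliest start is 10:00.

10:00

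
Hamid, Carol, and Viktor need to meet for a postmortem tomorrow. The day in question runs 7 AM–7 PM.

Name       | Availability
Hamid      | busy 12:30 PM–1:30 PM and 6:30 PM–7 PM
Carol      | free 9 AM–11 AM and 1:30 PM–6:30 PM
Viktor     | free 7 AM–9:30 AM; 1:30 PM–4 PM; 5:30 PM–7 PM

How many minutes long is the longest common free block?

150

Hamid free: 07:00-12:30, 13:30-18:30 (invert busy blocks within the working day).
Carol free: 09:00-11:00, 13:30-18:30.
Viktor free: 07:00-09:30, 13:30-16:00, 17:30-19:00.
Hamid ∩ Carol: 09:00-11:00, 13:30-18:30.
Hamid ∩ Carol ∩ Viktor: 09:00-09:30, 13:30-16:00, 17:30-18:30.
The longest is 13:30-16:00 at 150 minutes.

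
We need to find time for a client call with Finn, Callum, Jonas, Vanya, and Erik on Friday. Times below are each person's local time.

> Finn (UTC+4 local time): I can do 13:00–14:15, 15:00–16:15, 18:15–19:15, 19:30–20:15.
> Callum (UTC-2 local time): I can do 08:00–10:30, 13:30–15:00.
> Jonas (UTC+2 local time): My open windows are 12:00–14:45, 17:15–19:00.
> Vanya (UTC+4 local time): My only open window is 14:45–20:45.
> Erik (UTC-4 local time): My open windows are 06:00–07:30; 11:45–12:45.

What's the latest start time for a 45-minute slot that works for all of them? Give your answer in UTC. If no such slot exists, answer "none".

Finn in UTC: 09:00-10:15, 11:00-12:15, 14:15-15:15, 15:30-16:15 (subtract 4h to convert from UTC+4).
Callum in UTC: 10:00-12:30, 15:30-17:00 (add 2h to convert from UTC-2).
Jonas in UTC: 10:00-12:45, 15:15-17:00 (subtract 2h to convert from UTC+2).
Vanya in UTC: 10:45-16:45 (subtract 4h to convert from UTC+4).
Erik in UTC: 10:00-11:30, 15:45-16:45 (add 4h to convert from UTC-4).
Finn ∩ Callum: 10:00-10:15, 11:00-12:15, 15:30-16:15.
Finn ∩ Callum ∩ Jonas: 10:00-10:15, 11:00-12:15, 15:30-16:15.
Finn ∩ Callum ∩ Jonas ∩ Vanya: 11:00-12:15, 15:30-16:15.
Finn ∩ Callum ∩ Jonas ∩ Vanya ∩ Erik: 11:00-11:30, 15:45-16:15.
No common window is at least 45 minutes long.

none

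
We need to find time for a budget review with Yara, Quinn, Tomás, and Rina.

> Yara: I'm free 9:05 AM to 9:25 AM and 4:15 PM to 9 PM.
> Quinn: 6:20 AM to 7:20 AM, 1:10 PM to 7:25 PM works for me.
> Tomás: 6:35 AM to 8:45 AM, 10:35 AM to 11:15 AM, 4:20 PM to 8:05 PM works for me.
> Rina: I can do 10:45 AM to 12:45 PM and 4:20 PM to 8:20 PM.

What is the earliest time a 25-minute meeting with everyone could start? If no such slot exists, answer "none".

Yara ∩ Quinn: 16:15-19:25.
Yara ∩ Quinn ∩ Tomás: 16:20-19:25.
Yara ∩ Quinn ∩ Tomás ∩ Rina: 16:20-19:25.
The first common window of at least 25 minutes is 16:20-19:25, so the earliest start is 16:20.

16:20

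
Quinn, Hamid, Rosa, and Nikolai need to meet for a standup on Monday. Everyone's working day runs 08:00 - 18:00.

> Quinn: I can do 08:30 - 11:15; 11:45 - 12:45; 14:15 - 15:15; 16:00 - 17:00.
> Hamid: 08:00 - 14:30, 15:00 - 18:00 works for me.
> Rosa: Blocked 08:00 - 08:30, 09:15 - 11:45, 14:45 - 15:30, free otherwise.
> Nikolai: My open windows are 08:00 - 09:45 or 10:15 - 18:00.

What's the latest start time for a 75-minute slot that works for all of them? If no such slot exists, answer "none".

none

Quinn free: 08:30-11:15, 11:45-12:45, 14:15-15:15, 16:00-17:00.
Hamid free: 08:00-14:30, 15:00-18:00.
Rosa free: 08:30-09:15, 11:45-14:45, 15:30-18:00 (invert busy blocks within the working day).
Nikolai free: 08:00-09:45, 10:15-18:00.
Quinn ∩ Hamid: 08:30-11:15, 11:45-12:45, 14:15-14:30, 15:00-15:15, 16:00-17:00.
Quinn ∩ Hamid ∩ Rosa: 08:30-09:15, 11:45-12:45, 14:15-14:30, 16:00-17:00.
Quinn ∩ Hamid ∩ Rosa ∩ Nikolai: 08:30-09:15, 11:45-12:45, 14:15-14:30, 16:00-17:00.
No common window is at least 75 minutes long.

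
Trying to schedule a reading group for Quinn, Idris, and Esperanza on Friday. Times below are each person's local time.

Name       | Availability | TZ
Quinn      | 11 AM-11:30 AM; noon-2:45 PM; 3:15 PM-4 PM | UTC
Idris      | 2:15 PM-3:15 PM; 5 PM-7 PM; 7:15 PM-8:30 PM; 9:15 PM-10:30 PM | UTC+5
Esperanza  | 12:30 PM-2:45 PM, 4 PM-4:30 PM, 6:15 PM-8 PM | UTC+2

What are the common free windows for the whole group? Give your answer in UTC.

Quinn in UTC: 11:00-11:30, 12:00-14:45, 15:15-16:00.
Idris in UTC: 09:15-10:15, 12:00-14:00, 14:15-15:30, 16:15-17:30 (subtract 5h to convert from UTC+5).
Esperanza in UTC: 10:30-12:45, 14:00-14:30, 16:15-18:00 (subtract 2h to convert from UTC+2).
Quinn ∩ Idris: 12:00-14:00, 14:15-14:45, 15:15-15:30.
Quinn ∩ Idris ∩ Esperanza: 12:00-12:45, 14:15-14:30.
So the common availability across everyone is 12:00-12:45, 14:15-14:30.

12:00-12:45, 14:15-14:30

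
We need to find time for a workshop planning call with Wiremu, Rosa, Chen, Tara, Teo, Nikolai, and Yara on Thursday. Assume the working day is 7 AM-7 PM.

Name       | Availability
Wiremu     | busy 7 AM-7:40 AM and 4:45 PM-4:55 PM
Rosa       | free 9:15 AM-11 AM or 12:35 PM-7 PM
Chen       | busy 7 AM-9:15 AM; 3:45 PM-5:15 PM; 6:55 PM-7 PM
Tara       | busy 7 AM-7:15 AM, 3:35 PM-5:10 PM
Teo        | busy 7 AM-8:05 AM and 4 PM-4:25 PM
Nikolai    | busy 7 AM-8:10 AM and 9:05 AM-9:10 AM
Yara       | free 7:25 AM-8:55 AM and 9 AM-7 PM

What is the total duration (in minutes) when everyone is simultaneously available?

385

Wiremu free: 07:40-16:45, 16:55-19:00 (invert busy blocks within the working day).
Rosa free: 09:15-11:00, 12:35-19:00.
Chen free: 09:15-15:45, 17:15-18:55 (invert busy blocks within the working day).
Tara free: 07:15-15:35, 17:10-19:00 (invert busy blocks within the working day).
Teo free: 08:05-16:00, 16:25-19:00 (invert busy blocks within the working day).
Nikolai free: 08:10-09:05, 09:10-19:00 (invert busy blocks within the working day).
Yara free: 07:25-08:55, 09:00-19:00.
Wiremu ∩ Rosa: 09:15-11:00, 12:35-16:45, 16:55-19:00.
Wiremu ∩ Rosa ∩ Chen: 09:15-11:00, 12:35-15:45, 17:15-18:55.
Wiremu ∩ Rosa ∩ Chen ∩ Tara: 09:15-11:00, 12:35-15:35, 17:15-18:55.
Wiremu ∩ Rosa ∩ Chen ∩ Tara ∩ Teo: 09:15-11:00, 12:35-15:35, 17:15-18:55.
Wiremu ∩ Rosa ∩ Chen ∩ Tara ∩ Teo ∩ Nikolai: 09:15-11:00, 12:35-15:35, 17:15-18:55.
Wiremu ∩ Rosa ∩ Chen ∩ Tara ∩ Teo ∩ Nikolai ∩ Yara: 09:15-11:00, 12:35-15:35, 17:15-18:55.
Summing the common windows: 105 + 180 + 100 = 385 minutes.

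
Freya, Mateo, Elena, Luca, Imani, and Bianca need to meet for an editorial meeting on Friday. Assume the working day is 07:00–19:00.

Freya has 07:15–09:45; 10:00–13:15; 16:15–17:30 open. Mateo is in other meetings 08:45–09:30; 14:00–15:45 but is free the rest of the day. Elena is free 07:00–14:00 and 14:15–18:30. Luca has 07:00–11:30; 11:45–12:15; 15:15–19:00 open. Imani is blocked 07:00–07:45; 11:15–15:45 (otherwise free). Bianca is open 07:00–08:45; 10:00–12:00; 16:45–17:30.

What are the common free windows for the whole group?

07:45-08:45, 10:00-11:15, 16:45-17:30

Freya free: 07:15-09:45, 10:00-13:15, 16:15-17:30.
Mateo free: 07:00-08:45, 09:30-14:00, 15:45-19:00 (invert busy blocks within the working day).
Elena free: 07:00-14:00, 14:15-18:30.
Luca free: 07:00-11:30, 11:45-12:15, 15:15-19:00.
Imani free: 07:45-11:15, 15:45-19:00 (invert busy blocks within the working day).
Bianca free: 07:00-08:45, 10:00-12:00, 16:45-17:30.
Freya ∩ Mateo: 07:15-08:45, 09:30-09:45, 10:00-13:15, 16:15-17:30.
Freya ∩ Mateo ∩ Elena: 07:15-08:45, 09:30-09:45, 10:00-13:15, 16:15-17:30.
Freya ∩ Mateo ∩ Elena ∩ Luca: 07:15-08:45, 09:30-09:45, 10:00-11:30, 11:45-12:15, 16:15-17:30.
Freya ∩ Mateo ∩ Elena ∩ Luca ∩ Imani: 07:45-08:45, 09:30-09:45, 10:00-11:15, 16:15-17:30.
Freya ∩ Mateo ∩ Elena ∩ Luca ∩ Imani ∩ Bianca: 07:45-08:45, 10:00-11:15, 16:45-17:30.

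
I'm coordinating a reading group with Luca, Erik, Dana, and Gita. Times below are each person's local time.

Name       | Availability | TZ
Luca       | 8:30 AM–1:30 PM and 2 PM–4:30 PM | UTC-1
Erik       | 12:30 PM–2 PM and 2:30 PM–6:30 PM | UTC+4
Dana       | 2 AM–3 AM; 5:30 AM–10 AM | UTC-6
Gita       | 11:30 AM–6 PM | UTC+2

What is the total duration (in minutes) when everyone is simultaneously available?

Luca in UTC: 09:30-14:30, 15:00-17:30 (add 1h to convert from UTC-1).
Erik in UTC: 08:30-10:00, 10:30-14:30 (subtract 4h to convert from UTC+4).
Dana in UTC: 08:00-09:00, 11:30-16:00 (add 6h to convert from UTC-6).
Gita in UTC: 09:30-16:00 (subtract 2h to convert from UTC+2).
Luca ∩ Erik: 09:30-10:00, 10:30-14:30.
Luca ∩ Erik ∩ Dana: 11:30-14:30.
Luca ∩ Erik ∩ Dana ∩ Gita: 11:30-14:30.
That's a single block of 180 minutes.

180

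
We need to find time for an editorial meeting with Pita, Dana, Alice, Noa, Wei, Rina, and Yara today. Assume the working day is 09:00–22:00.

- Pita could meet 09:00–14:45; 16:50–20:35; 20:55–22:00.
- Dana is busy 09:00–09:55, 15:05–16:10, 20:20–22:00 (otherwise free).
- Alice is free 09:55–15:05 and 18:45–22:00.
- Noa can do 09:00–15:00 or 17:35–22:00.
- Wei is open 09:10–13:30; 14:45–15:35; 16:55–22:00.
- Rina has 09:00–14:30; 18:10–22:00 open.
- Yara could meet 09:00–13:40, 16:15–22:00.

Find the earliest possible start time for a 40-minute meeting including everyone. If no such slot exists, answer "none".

09:55

Pita free: 09:00-14:45, 16:50-20:35, 20:55-22:00.
Dana free: 09:55-15:05, 16:10-20:20 (invert busy blocks within the working day).
Alice free: 09:55-15:05, 18:45-22:00.
Noa free: 09:00-15:00, 17:35-22:00.
Wei free: 09:10-13:30, 14:45-15:35, 16:55-22:00.
Rina free: 09:00-14:30, 18:10-22:00.
Yara free: 09:00-13:40, 16:15-22:00.
Pita ∩ Dana: 09:55-14:45, 16:50-20:20.
Pita ∩ Dana ∩ Alice: 09:55-14:45, 18:45-20:20.
Pita ∩ Dana ∩ Alice ∩ Noa: 09:55-14:45, 18:45-20:20.
Pita ∩ Dana ∩ Alice ∩ Noa ∩ Wei: 09:55-13:30, 18:45-20:20.
Pita ∩ Dana ∩ Alice ∩ Noa ∩ Wei ∩ Rina: 09:55-13:30, 18:45-20:20.
Pita ∩ Dana ∩ Alice ∩ Noa ∩ Wei ∩ Rina ∩ Yara: 09:55-13:30, 18:45-20:20.
So the common availability across everyone is 09:55-13:30, 18:45-20:20.
The first common window of at least 40 minutes is 09:55-13:30, so the earliest start is 09:55.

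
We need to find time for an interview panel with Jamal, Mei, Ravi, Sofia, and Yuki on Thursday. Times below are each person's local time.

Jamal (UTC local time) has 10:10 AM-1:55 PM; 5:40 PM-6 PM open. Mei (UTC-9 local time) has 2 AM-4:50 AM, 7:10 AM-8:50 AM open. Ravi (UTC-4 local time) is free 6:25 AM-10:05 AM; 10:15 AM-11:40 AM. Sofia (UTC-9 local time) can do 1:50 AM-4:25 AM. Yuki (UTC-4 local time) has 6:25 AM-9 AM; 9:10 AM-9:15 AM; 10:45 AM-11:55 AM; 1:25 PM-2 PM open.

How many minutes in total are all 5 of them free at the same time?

Jamal in UTC: 10:10-13:55, 17:40-18:00.
Mei in UTC: 11:00-13:50, 16:10-17:50 (add 9h to convert from UTC-9).
Ravi in UTC: 10:25-14:05, 14:15-15:40 (add 4h to convert from UTC-4).
Sofia in UTC: 10:50-13:25 (add 9h to convert from UTC-9).
Yuki in UTC: 10:25-13:00, 13:10-13:15, 14:45-15:55, 17:25-18:00 (add 4h to convert from UTC-4).
Jamal ∩ Mei: 11:00-13:50, 17:40-17:50.
Jamal ∩ Mei ∩ Ravi: 11:00-13:50.
Jamal ∩ Mei ∩ Ravi ∩ Sofia: 11:00-13:25.
Jamal ∩ Mei ∩ Ravi ∩ Sofia ∩ Yuki: 11:00-13:00, 13:10-13:15.
Summing the common windows: 120 + 5 = 125 minutes.

125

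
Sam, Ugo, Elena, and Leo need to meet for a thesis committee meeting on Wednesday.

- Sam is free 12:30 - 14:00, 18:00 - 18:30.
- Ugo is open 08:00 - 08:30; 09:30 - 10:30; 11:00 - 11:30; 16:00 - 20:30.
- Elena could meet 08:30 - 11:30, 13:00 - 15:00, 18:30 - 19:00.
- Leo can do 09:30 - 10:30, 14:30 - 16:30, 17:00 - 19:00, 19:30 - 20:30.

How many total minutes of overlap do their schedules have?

Sam ∩ Ugo: 18:00-18:30.
Sam ∩ Ugo ∩ Elena: ∅.
Sam ∩ Ugo ∩ Elena ∩ Leo: ∅.
There is no time when everyone is free.
There is no common window, so the total is 0 minutes.

0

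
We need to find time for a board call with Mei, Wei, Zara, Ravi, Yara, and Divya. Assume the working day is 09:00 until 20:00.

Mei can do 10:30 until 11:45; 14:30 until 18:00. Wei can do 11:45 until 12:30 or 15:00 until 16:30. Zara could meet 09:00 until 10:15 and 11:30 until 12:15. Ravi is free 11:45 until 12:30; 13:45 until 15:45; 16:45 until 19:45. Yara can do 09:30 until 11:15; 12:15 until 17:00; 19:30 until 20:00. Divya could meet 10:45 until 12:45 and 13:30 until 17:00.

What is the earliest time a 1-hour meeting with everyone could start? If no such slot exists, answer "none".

Mei ∩ Wei: 15:00-16:30.
Mei ∩ Wei ∩ Zara: ∅.
Mei ∩ Wei ∩ Zara ∩ Ravi: ∅.
Mei ∩ Wei ∩ Zara ∩ Ravi ∩ Yara: ∅.
Mei ∩ Wei ∩ Zara ∩ Ravi ∩ Yara ∩ Divya: ∅.
There is no time when everyone is free.
No common window is at least 60 minutes long.

none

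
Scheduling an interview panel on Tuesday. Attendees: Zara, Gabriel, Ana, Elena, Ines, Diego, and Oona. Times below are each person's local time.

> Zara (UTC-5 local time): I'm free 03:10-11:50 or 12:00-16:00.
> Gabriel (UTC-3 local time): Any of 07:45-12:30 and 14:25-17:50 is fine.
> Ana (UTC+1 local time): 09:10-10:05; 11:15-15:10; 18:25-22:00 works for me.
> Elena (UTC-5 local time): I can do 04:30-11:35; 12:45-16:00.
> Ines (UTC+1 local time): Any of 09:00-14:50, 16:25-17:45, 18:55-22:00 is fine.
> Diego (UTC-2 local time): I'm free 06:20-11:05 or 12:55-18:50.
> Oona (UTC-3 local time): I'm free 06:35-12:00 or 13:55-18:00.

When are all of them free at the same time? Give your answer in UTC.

10:45-13:05, 17:55-20:50

Zara in UTC: 08:10-16:50, 17:00-21:00 (add 5h to convert from UTC-5).
Gabriel in UTC: 10:45-15:30, 17:25-20:50 (add 3h to convert from UTC-3).
Ana in UTC: 08:10-09:05, 10:15-14:10, 17:25-21:00 (subtract 1h to convert from UTC+1).
Elena in UTC: 09:30-16:35, 17:45-21:00 (add 5h to convert from UTC-5).
Ines in UTC: 08:00-13:50, 15:25-16:45, 17:55-21:00 (subtract 1h to convert from UTC+1).
Diego in UTC: 08:20-13:05, 14:55-20:50 (add 2h to convert from UTC-2).
Oona in UTC: 09:35-15:00, 16:55-21:00 (add 3h to convert from UTC-3).
Zara ∩ Gabriel: 10:45-15:30, 17:25-20:50.
Zara ∩ Gabriel ∩ Ana: 10:45-14:10, 17:25-20:50.
Zara ∩ Gabriel ∩ Ana ∩ Elena: 10:45-14:10, 17:45-20:50.
Zara ∩ Gabriel ∩ Ana ∩ Elena ∩ Ines: 10:45-13:50, 17:55-20:50.
Zara ∩ Gabriel ∩ Ana ∩ Elena ∩ Ines ∩ Diego: 10:45-13:05, 17:55-20:50.
Zara ∩ Gabriel ∩ Ana ∩ Elena ∩ Ines ∩ Diego ∩ Oona: 10:45-13:05, 17:55-20:50.
Those are the intersection windows.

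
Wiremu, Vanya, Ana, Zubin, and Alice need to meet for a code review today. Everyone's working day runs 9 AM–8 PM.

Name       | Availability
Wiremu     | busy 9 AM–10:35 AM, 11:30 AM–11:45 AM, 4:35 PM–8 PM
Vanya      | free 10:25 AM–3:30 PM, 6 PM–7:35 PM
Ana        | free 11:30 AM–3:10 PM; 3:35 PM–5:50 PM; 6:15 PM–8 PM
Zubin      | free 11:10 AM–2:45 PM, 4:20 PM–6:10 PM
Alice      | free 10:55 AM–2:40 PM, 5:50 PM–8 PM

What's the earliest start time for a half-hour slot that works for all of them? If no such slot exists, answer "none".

Wiremu free: 10:35-11:30, 11:45-16:35 (invert busy blocks within the working day).
Vanya free: 10:25-15:30, 18:00-19:35.
Ana free: 11:30-15:10, 15:35-17:50, 18:15-20:00.
Zubin free: 11:10-14:45, 16:20-18:10.
Alice free: 10:55-14:40, 17:50-20:00.
Wiremu ∩ Vanya: 10:35-11:30, 11:45-15:30.
Wiremu ∩ Vanya ∩ Ana: 11:45-15:10.
Wiremu ∩ Vanya ∩ Ana ∩ Zubin: 11:45-14:45.
Wiremu ∩ Vanya ∩ Ana ∩ Zubin ∩ Alice: 11:45-14:40.
Those are the intersection windows.
The first common window of at least 30 minutes is 11:45-14:40, so the earliest start is 11:45.

11:45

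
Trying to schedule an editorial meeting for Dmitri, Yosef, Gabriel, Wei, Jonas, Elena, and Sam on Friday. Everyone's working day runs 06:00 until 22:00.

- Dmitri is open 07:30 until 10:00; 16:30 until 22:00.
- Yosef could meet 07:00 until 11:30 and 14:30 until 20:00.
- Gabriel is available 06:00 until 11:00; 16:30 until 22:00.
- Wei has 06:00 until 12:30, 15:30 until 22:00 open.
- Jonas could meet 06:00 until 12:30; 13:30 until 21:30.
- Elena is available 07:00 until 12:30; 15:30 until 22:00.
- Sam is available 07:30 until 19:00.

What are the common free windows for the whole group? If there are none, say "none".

07:30-10:00, 16:30-19:00

Dmitri ∩ Yosef: 07:30-10:00, 16:30-20:00.
Dmitri ∩ Yosef ∩ Gabriel: 07:30-10:00, 16:30-20:00.
Dmitri ∩ Yosef ∩ Gabriel ∩ Wei: 07:30-10:00, 16:30-20:00.
Dmitri ∩ Yosef ∩ Gabriel ∩ Wei ∩ Jonas: 07:30-10:00, 16:30-20:00.
Dmitri ∩ Yosef ∩ Gabriel ∩ Wei ∩ Jonas ∩ Elena: 07:30-10:00, 16:30-20:00.
Dmitri ∩ Yosef ∩ Gabriel ∩ Wei ∩ Jonas ∩ Elena ∩ Sam: 07:30-10:00, 16:30-19:00.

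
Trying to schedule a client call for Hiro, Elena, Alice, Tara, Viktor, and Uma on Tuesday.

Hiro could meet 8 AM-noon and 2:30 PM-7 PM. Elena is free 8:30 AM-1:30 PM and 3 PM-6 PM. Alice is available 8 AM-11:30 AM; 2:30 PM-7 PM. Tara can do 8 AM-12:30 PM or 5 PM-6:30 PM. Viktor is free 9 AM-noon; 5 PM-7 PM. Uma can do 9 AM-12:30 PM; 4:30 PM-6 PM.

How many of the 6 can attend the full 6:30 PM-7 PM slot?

Hiro, Alice, and Viktor can make the full 18:30-19:00 slot — that's 3.

3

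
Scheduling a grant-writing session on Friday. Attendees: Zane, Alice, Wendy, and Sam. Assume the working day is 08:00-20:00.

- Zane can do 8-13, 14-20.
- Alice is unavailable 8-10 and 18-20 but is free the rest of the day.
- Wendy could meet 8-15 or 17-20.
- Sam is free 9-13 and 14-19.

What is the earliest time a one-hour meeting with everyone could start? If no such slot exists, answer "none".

Zane free: 08:00-13:00, 14:00-20:00.
Alice free: 10:00-18:00 (invert busy blocks within the working day).
Wendy free: 08:00-15:00, 17:00-20:00.
Sam free: 09:00-13:00, 14:00-19:00.
Zane ∩ Alice: 10:00-13:00, 14:00-18:00.
Zane ∩ Alice ∩ Wendy: 10:00-13:00, 14:00-15:00, 17:00-18:00.
Zane ∩ Alice ∩ Wendy ∩ Sam: 10:00-13:00, 14:00-15:00, 17:00-18:00.
The first common window of at least 60 minutes is 10:00-13:00, so the earliest start is 10:00.

10:00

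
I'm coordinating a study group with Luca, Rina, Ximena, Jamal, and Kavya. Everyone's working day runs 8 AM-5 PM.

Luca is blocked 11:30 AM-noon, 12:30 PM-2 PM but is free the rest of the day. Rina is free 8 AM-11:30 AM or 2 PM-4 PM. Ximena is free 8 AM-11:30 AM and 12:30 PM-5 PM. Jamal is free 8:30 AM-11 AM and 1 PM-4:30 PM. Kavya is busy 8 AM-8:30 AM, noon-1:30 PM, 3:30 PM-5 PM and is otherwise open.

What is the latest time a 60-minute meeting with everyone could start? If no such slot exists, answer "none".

Luca free: 08:00-11:30, 12:00-12:30, 14:00-17:00 (invert busy blocks within the working day).
Rina free: 08:00-11:30, 14:00-16:00.
Ximena free: 08:00-11:30, 12:30-17:00.
Jamal free: 08:30-11:00, 13:00-16:30.
Kavya free: 08:30-12:00, 13:30-15:30 (invert busy blocks within the working day).
Luca ∩ Rina: 08:00-11:30, 14:00-16:00.
Luca ∩ Rina ∩ Ximena: 08:00-11:30, 14:00-16:00.
Luca ∩ Rina ∩ Ximena ∩ Jamal: 08:30-11:00, 14:00-16:00.
Luca ∩ Rina ∩ Ximena ∩ Jamal ∩ Kavya: 08:30-11:00, 14:00-15:30.
The last common window of at least 60 minutes is 14:00-15:30; a 60-minute meeting can start as late as 14:30 and still end by 15:30.

14:30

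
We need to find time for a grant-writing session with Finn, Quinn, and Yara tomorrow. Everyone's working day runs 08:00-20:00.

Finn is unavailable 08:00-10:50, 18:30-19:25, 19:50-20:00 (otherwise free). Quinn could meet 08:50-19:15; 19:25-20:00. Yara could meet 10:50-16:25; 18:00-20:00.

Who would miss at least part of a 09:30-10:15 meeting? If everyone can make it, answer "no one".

Finn free: 10:50-18:30, 19:25-19:50 (invert busy blocks within the working day).
Quinn free: 08:50-19:15, 19:25-20:00.
Yara free: 10:50-16:25, 18:00-20:00.
Finn: not fully free for 09:30-10:15. Quinn: free for 09:30-10:15. Yara: not fully free for 09:30-10:15.

Finn, Yara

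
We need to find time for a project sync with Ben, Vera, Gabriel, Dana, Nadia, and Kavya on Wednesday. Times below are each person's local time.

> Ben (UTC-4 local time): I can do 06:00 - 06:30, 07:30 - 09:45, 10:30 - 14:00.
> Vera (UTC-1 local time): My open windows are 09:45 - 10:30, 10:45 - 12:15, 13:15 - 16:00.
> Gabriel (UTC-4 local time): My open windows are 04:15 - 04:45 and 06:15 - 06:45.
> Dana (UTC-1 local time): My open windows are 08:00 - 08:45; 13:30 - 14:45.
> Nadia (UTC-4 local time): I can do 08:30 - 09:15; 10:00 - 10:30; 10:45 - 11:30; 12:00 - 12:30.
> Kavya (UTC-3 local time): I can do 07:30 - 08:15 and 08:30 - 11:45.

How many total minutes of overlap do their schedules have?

0

Ben in UTC: 10:00-10:30, 11:30-13:45, 14:30-18:00 (add 4h to convert from UTC-4).
Vera in UTC: 10:45-11:30, 11:45-13:15, 14:15-17:00 (add 1h to convert from UTC-1).
Gabriel in UTC: 08:15-08:45, 10:15-10:45 (add 4h to convert from UTC-4).
Dana in UTC: 09:00-09:45, 14:30-15:45 (add 1h to convert from UTC-1).
Nadia in UTC: 12:30-13:15, 14:00-14:30, 14:45-15:30, 16:00-16:30 (add 4h to convert from UTC-4).
Kavya in UTC: 10:30-11:15, 11:30-14:45 (add 3h to convert from UTC-3).
Ben ∩ Vera: 11:45-13:15, 14:30-17:00.
Ben ∩ Vera ∩ Gabriel: ∅.
Ben ∩ Vera ∩ Gabriel ∩ Dana: ∅.
Ben ∩ Vera ∩ Gabriel ∩ Dana ∩ Nadia: ∅.
Ben ∩ Vera ∩ Gabriel ∩ Dana ∩ Nadia ∩ Kavya: ∅.
There is no time when everyone is free.
There is no common window, so the total is 0 minutes.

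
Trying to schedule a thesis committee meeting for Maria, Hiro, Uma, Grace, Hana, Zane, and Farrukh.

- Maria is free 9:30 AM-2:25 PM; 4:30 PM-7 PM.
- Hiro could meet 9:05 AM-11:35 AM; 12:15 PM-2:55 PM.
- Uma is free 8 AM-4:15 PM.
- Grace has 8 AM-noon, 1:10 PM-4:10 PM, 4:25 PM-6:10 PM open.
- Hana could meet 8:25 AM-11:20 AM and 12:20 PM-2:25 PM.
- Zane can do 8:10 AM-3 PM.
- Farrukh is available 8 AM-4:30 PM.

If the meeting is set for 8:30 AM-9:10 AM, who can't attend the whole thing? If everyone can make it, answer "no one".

Maria: not fully free for 08:30-09:10. Hiro: not fully free for 08:30-09:10. Uma: free for 08:30-09:10. Grace: free for 08:30-09:10. Hana: free for 08:30-09:10. Zane: free for 08:30-09:10. Farrukh: free for 08:30-09:10.

Hiro, Maria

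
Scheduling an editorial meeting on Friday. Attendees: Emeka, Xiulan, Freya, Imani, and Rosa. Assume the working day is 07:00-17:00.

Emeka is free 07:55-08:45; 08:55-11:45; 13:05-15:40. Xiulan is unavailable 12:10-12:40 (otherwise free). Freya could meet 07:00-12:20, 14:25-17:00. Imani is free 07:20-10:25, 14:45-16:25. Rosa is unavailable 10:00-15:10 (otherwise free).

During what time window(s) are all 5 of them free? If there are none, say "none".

Emeka free: 07:55-08:45, 08:55-11:45, 13:05-15:40.
Xiulan free: 07:00-12:10, 12:40-17:00 (invert busy blocks within the working day).
Freya free: 07:00-12:20, 14:25-17:00.
Imani free: 07:20-10:25, 14:45-16:25.
Rosa free: 07:00-10:00, 15:10-17:00 (invert busy blocks within the working day).
Emeka ∩ Xiulan: 07:55-08:45, 08:55-11:45, 13:05-15:40.
Emeka ∩ Xiulan ∩ Freya: 07:55-08:45, 08:55-11:45, 14:25-15:40.
Emeka ∩ Xiulan ∩ Freya ∩ Imani: 07:55-08:45, 08:55-10:25, 14:45-15:40.
Emeka ∩ Xiulan ∩ Freya ∩ Imani ∩ Rosa: 07:55-08:45, 08:55-10:00, 15:10-15:40.

07:55-08:45, 08:55-10:00, 15:10-15:40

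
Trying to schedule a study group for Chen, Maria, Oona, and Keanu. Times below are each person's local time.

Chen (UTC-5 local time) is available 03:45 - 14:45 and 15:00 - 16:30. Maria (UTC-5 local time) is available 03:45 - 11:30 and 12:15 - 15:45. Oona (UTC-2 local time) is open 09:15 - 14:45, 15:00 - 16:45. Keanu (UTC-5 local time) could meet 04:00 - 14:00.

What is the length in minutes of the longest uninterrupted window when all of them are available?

Chen in UTC: 08:45-19:45, 20:00-21:30 (add 5h to convert from UTC-5).
Maria in UTC: 08:45-16:30, 17:15-20:45 (add 5h to convert from UTC-5).
Oona in UTC: 11:15-16:45, 17:00-18:45 (add 2h to convert from UTC-2).
Keanu in UTC: 09:00-19:00 (add 5h to convert from UTC-5).
Chen ∩ Maria: 08:45-16:30, 17:15-19:45, 20:00-20:45.
Chen ∩ Maria ∩ Oona: 11:15-16:30, 17:15-18:45.
Chen ∩ Maria ∩ Oona ∩ Keanu: 11:15-16:30, 17:15-18:45.
The longest is 11:15-16:30 at 315 minutes.

315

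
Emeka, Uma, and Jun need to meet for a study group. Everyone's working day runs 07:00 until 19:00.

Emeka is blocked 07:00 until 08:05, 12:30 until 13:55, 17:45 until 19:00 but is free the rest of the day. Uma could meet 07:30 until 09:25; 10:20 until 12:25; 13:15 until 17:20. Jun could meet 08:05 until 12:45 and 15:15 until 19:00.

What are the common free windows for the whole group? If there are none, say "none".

Emeka free: 08:05-12:30, 13:55-17:45 (invert busy blocks within the working day).
Uma free: 07:30-09:25, 10:20-12:25, 13:15-17:20.
Jun free: 08:05-12:45, 15:15-19:00.
Emeka ∩ Uma: 08:05-09:25, 10:20-12:25, 13:55-17:20.
Emeka ∩ Uma ∩ Jun: 08:05-09:25, 10:20-12:25, 15:15-17:20.
So the common availability across everyone is 08:05-09:25, 10:20-12:25, 15:15-17:20.

08:05-09:25, 10:20-12:25, 15:15-17:20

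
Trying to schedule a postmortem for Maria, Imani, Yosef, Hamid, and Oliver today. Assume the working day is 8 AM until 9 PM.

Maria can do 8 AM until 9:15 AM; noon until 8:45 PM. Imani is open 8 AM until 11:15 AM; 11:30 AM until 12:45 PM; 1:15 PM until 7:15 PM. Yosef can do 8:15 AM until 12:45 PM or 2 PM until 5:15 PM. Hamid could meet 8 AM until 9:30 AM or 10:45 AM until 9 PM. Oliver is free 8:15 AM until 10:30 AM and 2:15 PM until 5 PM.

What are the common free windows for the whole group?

Maria ∩ Imani: 08:00-09:15, 12:00-12:45, 13:15-19:15.
Maria ∩ Imani ∩ Yosef: 08:15-09:15, 12:00-12:45, 14:00-17:15.
Maria ∩ Imani ∩ Yosef ∩ Hamid: 08:15-09:15, 12:00-12:45, 14:00-17:15.
Maria ∩ Imani ∩ Yosef ∩ Hamid ∩ Oliver: 08:15-09:15, 14:15-17:00.
So the common availability across everyone is 08:15-09:15, 14:15-17:00.

08:15-09:15, 14:15-17:00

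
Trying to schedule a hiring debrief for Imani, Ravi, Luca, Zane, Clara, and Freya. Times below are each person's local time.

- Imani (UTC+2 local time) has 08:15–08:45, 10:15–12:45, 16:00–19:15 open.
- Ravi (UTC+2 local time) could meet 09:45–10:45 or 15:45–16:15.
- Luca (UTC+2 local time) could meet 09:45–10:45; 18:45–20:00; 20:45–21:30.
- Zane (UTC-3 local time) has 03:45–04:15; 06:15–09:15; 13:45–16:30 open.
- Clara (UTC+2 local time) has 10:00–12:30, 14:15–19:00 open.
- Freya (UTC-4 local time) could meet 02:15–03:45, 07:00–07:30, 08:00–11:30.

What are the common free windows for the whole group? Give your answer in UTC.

none

Imani in UTC: 06:15-06:45, 08:15-10:45, 14:00-17:15 (subtract 2h to convert from UTC+2).
Ravi in UTC: 07:45-08:45, 13:45-14:15 (subtract 2h to convert from UTC+2).
Luca in UTC: 07:45-08:45, 16:45-18:00, 18:45-19:30 (subtract 2h to convert from UTC+2).
Zane in UTC: 06:45-07:15, 09:15-12:15, 16:45-19:30 (add 3h to convert from UTC-3).
Clara in UTC: 08:00-10:30, 12:15-17:00 (subtract 2h to convert from UTC+2).
Freya in UTC: 06:15-07:45, 11:00-11:30, 12:00-15:30 (add 4h to convert from UTC-4).
Imani ∩ Ravi: 08:15-08:45, 14:00-14:15.
Imani ∩ Ravi ∩ Luca: 08:15-08:45.
Imani ∩ Ravi ∩ Luca ∩ Zane: ∅.
Imani ∩ Ravi ∩ Luca ∩ Zane ∩ Clara: ∅.
Imani ∩ Ravi ∩ Luca ∩ Zane ∩ Clara ∩ Freya: ∅.
There is no time when everyone is free.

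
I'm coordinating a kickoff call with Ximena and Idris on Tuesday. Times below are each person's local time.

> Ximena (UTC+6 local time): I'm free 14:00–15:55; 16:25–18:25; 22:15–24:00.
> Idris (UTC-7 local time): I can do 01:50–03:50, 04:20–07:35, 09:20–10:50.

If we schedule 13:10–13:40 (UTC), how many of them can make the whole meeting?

1

Ximena in UTC: 08:00-09:55, 10:25-12:25, 16:15-18:00 (subtract 6h to convert from UTC+6).
Idris in UTC: 08:50-10:50, 11:20-14:35, 16:20-17:50 (add 7h to convert from UTC-7).
Idris can make the full 13:10-13:40 slot — that's 1.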